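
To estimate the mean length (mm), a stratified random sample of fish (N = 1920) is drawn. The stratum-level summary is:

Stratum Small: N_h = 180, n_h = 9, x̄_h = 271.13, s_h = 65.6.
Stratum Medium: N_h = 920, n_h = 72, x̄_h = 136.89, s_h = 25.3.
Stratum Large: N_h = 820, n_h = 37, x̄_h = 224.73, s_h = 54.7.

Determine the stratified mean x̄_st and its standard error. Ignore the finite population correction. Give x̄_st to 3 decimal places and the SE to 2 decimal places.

x̄_st ≈ 186.990, SE ≈ 4.58

x̄_st = Σ W_h x̄_h = (180·271.13 + 920·136.89 + 820·224.73)/1920 = 186.99000
V̂(x̄_st) = Σ W_h² s_h²/n_h, with W_h = N_h/N and N = 1920:
  stratum Small: (180/1920)²·65.6²/9 = 4.2025
  stratum Medium: (920/1920)²·25.3²/72 = 2.04118
  stratum Large: (820/1920)²·54.7²/37 = 14.7502
V̂(x̄_st) = 20.9939
SE(x̄_st) = √20.9939 = 4.58191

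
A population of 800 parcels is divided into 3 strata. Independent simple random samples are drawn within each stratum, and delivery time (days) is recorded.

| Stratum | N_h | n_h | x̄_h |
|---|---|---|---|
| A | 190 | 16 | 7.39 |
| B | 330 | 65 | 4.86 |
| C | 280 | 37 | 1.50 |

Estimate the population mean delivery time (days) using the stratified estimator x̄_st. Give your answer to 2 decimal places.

N = Σ N_h = 800. Stratum weights W_h = N_h/N.
x̄_st = (190·7.39 + 330·4.86 + 280·1.50) / 800 = 4.2849

x̄_st ≈ 4.28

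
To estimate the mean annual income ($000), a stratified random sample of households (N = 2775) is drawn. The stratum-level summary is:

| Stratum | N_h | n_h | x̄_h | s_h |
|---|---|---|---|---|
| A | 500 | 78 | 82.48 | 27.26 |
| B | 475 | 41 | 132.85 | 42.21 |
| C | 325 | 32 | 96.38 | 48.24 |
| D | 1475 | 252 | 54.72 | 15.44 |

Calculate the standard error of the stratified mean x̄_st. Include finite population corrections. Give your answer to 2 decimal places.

V̂(x̄_st) = Σ W_h² (1 − n_h/N_h) s_h²/n_h, with W_h = N_h/N and N = 2775:
  stratum A: (500/2775)²·(1 − 78/500)·27.26²/78 = 0.261044
  stratum B: (475/2775)²·(1 − 41/475)·42.21²/41 = 1.16333
  stratum C: (325/2775)²·(1 − 32/325)·48.24²/32 = 0.899269
  stratum D: (1475/2775)²·(1 − 252/1475)·15.44²/252 = 0.221609
V̂(x̄_st) = 2.54525
SE(x̄_st) = √2.54525 = 1.59539

SE(x̄_st) ≈ 1.60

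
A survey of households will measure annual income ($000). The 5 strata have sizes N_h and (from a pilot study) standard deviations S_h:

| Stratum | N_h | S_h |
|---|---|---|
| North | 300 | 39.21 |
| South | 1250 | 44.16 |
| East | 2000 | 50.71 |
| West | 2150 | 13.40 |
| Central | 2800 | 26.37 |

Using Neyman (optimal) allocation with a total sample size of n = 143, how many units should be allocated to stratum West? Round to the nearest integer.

Neyman allocation: n_h = n · N_h S_h / Σ N_i S_i, with n = 143.
  stratum North: N_h·S_h = 300·39.21 = 11763.00
  stratum South: N_h·S_h = 1250·44.16 = 55200.00
  stratum East: N_h·S_h = 2000·50.71 = 101420.00
  stratum West: N_h·S_h = 2150·13.40 = 28810.00
  stratum Central: N_h·S_h = 2800·26.37 = 73836.00
Σ N_h S_h = 271029.00
n for stratum West = 143·28810.00/271029.00 = 15.201 → 15

15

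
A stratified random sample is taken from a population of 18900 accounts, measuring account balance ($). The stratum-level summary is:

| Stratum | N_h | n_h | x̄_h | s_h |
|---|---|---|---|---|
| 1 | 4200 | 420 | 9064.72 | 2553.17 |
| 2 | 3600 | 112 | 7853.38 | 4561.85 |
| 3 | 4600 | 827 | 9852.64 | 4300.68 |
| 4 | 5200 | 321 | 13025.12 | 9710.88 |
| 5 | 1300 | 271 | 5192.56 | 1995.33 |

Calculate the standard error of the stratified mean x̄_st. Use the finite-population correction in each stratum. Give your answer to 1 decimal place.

V̂(x̄_st) = Σ W_h² (1 − n_h/N_h) s_h²/n_h, with W_h = N_h/N and N = 18900:
  stratum 1: (4200/18900)²·(1 − 420/4200)·2553.17²/420 = 689.807
  stratum 2: (3600/18900)²·(1 − 112/3600)·4561.85²/112 = 6531.6
  stratum 3: (4600/18900)²·(1 − 827/4600)·4300.68²/827 = 1086.65
  stratum 4: (5200/18900)²·(1 − 321/5200)·9710.88²/321 = 20865.2
  stratum 5: (1300/18900)²·(1 − 271/1300)·1995.33²/271 = 55.0168
V̂(x̄_st) = 29228.3
SE(x̄_st) = √29228.3 = 170.963

SE(x̄_st) ≈ 171.0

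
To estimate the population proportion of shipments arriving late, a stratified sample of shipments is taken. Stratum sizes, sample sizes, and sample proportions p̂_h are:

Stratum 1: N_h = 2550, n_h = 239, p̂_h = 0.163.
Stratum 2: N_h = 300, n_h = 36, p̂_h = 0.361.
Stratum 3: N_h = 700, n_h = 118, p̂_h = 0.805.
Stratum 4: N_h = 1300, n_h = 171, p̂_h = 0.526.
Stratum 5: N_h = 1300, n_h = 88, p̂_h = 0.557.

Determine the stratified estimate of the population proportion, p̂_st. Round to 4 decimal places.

N = 6150; stratum weights W_h = N_h/N.
p̂_st = Σ W_h p̂_h = (2550·0.163 + 300·0.361 + 700·0.805 + 1300·0.526 + 1300·0.557)/6150 = 0.40575

p̂_st ≈ 0.4057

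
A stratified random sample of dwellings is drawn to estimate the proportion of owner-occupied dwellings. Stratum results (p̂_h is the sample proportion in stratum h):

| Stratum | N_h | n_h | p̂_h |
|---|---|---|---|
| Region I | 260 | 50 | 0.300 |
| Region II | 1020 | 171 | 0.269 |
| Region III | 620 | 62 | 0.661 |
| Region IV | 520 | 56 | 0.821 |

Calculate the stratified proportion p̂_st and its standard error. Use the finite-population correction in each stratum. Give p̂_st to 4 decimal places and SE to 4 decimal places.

p̂_st ≈ 0.4914, SE ≈ 0.0232

N = 2420; stratum weights W_h = N_h/N.
p̂_st = Σ W_h p̂_h = (260·0.300 + 1020·0.269 + 620·0.661 + 520·0.821)/2420 = 0.49137
V̂(p̂_st) = Σ W_h² (1 − n_h/N_h) p̂_h(1−p̂_h)/(n_h−1):
  stratum Region I: (260/2420)²·(1 − 50/260)·0.300·0.700/49 = 3.99563e-05
  stratum Region II: (1020/2420)²·(1 − 171/1020)·0.269·0.731/170 = 0.00017104
  stratum Region III: (620/2420)²·(1 − 62/620)·0.661·0.339/61 = 0.000217003
  stratum Region IV: (520/2420)²·(1 − 56/520)·0.821·0.179/55 = 0.000110084
V̂(p̂_st) = 0.000538084; SE = √V̂ = 0.0231966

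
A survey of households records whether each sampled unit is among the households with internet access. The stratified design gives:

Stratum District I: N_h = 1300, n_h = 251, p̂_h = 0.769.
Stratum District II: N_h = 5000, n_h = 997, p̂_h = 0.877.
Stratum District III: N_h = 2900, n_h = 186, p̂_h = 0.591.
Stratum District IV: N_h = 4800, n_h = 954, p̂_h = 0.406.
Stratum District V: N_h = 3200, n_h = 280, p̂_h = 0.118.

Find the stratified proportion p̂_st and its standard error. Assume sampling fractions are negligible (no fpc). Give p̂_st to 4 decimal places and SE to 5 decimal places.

N = 17200; stratum weights W_h = N_h/N.
p̂_st = Σ W_h p̂_h = (1300·0.769 + 5000·0.877 + 2900·0.591 + 4800·0.406 + 3200·0.118)/17200 = 0.54797
V̂(p̂_st) = Σ W_h² p̂_h(1−p̂_h)/(n_h−1):
  stratum District I: (1300/17200)²·0.769·0.231/250 = 4.05908e-06
  stratum District II: (5000/17200)²·0.877·0.123/996 = 9.15226e-06
  stratum District III: (2900/17200)²·0.591·0.409/185 = 3.71431e-05
  stratum District IV: (4800/17200)²·0.406·0.594/953 = 1.97081e-05
  stratum District V: (3200/17200)²·0.118·0.882/279 = 1.29119e-05
V̂(p̂_st) = 8.29744e-05; SE = √V̂ = 0.00910903

p̂_st ≈ 0.5480, SE ≈ 0.00911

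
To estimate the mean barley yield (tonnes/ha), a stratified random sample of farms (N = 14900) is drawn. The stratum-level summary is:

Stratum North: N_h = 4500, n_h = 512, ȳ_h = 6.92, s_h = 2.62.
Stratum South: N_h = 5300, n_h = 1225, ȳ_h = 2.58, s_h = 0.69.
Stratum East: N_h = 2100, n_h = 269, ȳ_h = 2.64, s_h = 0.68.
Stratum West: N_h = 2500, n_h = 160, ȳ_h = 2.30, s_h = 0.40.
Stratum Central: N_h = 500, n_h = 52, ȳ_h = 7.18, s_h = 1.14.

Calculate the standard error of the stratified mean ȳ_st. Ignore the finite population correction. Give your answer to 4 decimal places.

V̂(ȳ_st) = Σ W_h² s_h²/n_h, with W_h = N_h/N and N = 14900:
  stratum North: (4500/14900)²·2.62²/512 = 0.00122288
  stratum South: (5300/14900)²·0.69²/1225 = 4.91747e-05
  stratum East: (2100/14900)²·0.68²/269 = 3.41454e-05
  stratum West: (2500/14900)²·0.40²/160 = 2.81519e-05
  stratum Central: (500/14900)²·1.14²/52 = 2.81432e-05
V̂(ȳ_st) = 0.0013625
SE(ȳ_st) = √0.0013625 = 0.036912

SE(ȳ_st) ≈ 0.0369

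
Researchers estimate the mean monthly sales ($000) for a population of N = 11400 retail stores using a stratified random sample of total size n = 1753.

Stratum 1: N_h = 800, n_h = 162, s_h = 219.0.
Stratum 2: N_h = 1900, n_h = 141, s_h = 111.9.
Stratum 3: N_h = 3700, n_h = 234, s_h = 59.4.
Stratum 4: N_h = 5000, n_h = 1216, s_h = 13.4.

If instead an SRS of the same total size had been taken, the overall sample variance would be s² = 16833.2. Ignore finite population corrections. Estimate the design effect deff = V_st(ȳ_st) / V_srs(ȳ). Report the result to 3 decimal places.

V̂(ȳ_st) = Σ W_h² s_h²/n_h, with W_h = N_h/N and N = 11400:
  stratum 1: (800/11400)²·219.0²/162 = 1.45795
  stratum 2: (1900/11400)²·111.9²/141 = 2.46683
  stratum 3: (3700/11400)²·59.4²/234 = 1.58837
  stratum 4: (5000/11400)²·13.4²/1216 = 0.0284058
V_st = 5.54155
V_srs = s²/n = 16833.2/1753 = 9.60251
deff = V_st / V_srs = 5.54155/9.60251 = 0.5771

deff ≈ 0.577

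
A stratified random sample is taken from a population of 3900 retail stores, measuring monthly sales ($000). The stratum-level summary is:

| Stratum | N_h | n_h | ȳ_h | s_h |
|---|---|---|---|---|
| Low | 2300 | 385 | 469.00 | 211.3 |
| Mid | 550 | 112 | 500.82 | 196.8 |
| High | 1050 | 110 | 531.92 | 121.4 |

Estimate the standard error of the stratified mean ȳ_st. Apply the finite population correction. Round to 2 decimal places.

SE(ȳ_st) ≈ 6.91

V̂(ȳ_st) = Σ W_h² (1 − n_h/N_h) s_h²/n_h, with W_h = N_h/N and N = 3900:
  stratum Low: (2300/3900)²·(1 − 385/2300)·211.3²/385 = 33.5819
  stratum Mid: (550/3900)²·(1 − 112/550)·196.8²/112 = 5.47696
  stratum High: (1050/3900)²·(1 − 110/1050)·121.4²/110 = 8.69426
V̂(ȳ_st) = 47.7532
SE(ȳ_st) = √47.7532 = 6.91037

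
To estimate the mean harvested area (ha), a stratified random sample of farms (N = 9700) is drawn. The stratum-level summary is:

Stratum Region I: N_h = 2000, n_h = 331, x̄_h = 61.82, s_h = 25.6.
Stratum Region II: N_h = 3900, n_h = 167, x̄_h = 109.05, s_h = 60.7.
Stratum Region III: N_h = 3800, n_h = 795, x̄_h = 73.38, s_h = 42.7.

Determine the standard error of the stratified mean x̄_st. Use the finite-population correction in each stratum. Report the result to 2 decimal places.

SE(x̄_st) ≈ 1.94

V̂(x̄_st) = Σ W_h² (1 − n_h/N_h) s_h²/n_h, with W_h = N_h/N and N = 9700:
  stratum Region I: (2000/9700)²·(1 − 331/2000)·25.6²/331 = 0.0702417
  stratum Region II: (3900/9700)²·(1 − 167/3900)·60.7²/167 = 3.41382
  stratum Region III: (3800/9700)²·(1 − 795/3800)·42.7²/795 = 0.278338
V̂(x̄_st) = 3.7624
SE(x̄_st) = √3.7624 = 1.93969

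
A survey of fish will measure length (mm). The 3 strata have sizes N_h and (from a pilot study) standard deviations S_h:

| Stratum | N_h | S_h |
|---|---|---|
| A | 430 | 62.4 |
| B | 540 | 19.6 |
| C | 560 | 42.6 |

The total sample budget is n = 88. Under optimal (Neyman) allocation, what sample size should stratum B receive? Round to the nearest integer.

15

Neyman allocation: n_h = n · N_h S_h / Σ N_i S_i, with n = 88.
  stratum A: N_h·S_h = 430·62.4 = 26832.00
  stratum B: N_h·S_h = 540·19.6 = 10584.00
  stratum C: N_h·S_h = 560·42.6 = 23856.00
Σ N_h S_h = 61272.00
n for stratum B = 88·10584.00/61272.00 = 15.201 → 15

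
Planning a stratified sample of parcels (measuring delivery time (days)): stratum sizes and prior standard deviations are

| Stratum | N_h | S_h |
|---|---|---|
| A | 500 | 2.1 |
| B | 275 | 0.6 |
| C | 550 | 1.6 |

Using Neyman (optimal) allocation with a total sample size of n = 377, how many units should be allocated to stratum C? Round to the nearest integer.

158

Neyman allocation: n_h = n · N_h S_h / Σ N_i S_i, with n = 377.
  stratum A: N_h·S_h = 500·2.1 = 1050.00
  stratum B: N_h·S_h = 275·0.6 = 165.00
  stratum C: N_h·S_h = 550·1.6 = 880.00
Σ N_h S_h = 2095.00
n for stratum C = 377·880.00/2095.00 = 158.358 → 158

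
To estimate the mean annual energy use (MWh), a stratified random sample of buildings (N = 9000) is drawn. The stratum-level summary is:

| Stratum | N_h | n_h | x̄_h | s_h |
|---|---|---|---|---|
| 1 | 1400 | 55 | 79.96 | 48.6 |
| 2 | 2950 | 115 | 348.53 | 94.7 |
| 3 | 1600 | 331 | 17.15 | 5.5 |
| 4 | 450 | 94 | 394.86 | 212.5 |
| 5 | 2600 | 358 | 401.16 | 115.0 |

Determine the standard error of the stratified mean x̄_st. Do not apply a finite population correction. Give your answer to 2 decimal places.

SE(x̄_st) ≈ 3.70

V̂(x̄_st) = Σ W_h² s_h²/n_h, with W_h = N_h/N and N = 9000:
  stratum 1: (1400/9000)²·48.6²/55 = 1.03916
  stratum 2: (2950/9000)²·94.7²/115 = 8.3784
  stratum 3: (1600/9000)²·5.5²/331 = 0.00288837
  stratum 4: (450/9000)²·212.5²/94 = 1.20096
  stratum 5: (2600/9000)²·115.0²/358 = 3.08301
V̂(x̄_st) = 13.7044
SE(x̄_st) = √13.7044 = 3.70195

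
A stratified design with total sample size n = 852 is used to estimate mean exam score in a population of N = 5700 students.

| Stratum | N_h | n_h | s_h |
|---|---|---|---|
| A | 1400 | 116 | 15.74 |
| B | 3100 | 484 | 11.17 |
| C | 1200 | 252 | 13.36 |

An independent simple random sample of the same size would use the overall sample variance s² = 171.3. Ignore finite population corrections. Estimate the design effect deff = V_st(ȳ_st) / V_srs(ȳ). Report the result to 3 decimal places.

deff ≈ 1.176

V̂(ȳ_st) = Σ W_h² s_h²/n_h, with W_h = N_h/N and N = 5700:
  stratum A: (1400/5700)²·15.74²/116 = 0.128842
  stratum B: (3100/5700)²·11.17²/484 = 0.0762491
  stratum C: (1200/5700)²·13.36²/252 = 0.0313924
V_st = 0.236484
V_srs = s²/n = 171.3/852 = 0.201056
deff = V_st / V_srs = 0.236484/0.201056 = 1.1762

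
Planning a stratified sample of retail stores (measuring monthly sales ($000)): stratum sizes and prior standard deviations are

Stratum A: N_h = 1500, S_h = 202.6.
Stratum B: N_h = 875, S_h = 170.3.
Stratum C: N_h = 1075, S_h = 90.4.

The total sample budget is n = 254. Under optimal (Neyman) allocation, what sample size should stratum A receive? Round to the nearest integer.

Neyman allocation: n_h = n · N_h S_h / Σ N_i S_i, with n = 254.
  stratum A: N_h·S_h = 1500·202.6 = 303900.00
  stratum B: N_h·S_h = 875·170.3 = 149012.50
  stratum C: N_h·S_h = 1075·90.4 = 97180.00
Σ N_h S_h = 550092.50
n for stratum A = 254·303900.00/550092.50 = 140.323 → 140

140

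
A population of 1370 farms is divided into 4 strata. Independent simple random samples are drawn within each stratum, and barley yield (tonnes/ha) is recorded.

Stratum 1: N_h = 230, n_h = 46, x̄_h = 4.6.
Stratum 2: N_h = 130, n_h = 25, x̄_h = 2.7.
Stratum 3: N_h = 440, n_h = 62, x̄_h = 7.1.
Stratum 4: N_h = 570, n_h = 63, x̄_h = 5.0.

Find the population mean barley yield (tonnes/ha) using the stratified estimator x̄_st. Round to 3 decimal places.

N = Σ N_h = 1370. Stratum weights W_h = N_h/N.
x̄_st = (230·4.6 + 130·2.7 + 440·7.1 + 570·5.0) / 1370 = 5.38905

x̄_st ≈ 5.389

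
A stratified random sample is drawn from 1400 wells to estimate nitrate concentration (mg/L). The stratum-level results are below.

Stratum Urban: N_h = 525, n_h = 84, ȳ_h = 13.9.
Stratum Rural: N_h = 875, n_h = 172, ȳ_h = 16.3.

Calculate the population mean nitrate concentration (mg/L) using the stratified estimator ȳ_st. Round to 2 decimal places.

N = Σ N_h = 1400. Stratum weights W_h = N_h/N.
ȳ_st = (525·13.9 + 875·16.3) / 1400 = 15.4000

ȳ_st ≈ 15.40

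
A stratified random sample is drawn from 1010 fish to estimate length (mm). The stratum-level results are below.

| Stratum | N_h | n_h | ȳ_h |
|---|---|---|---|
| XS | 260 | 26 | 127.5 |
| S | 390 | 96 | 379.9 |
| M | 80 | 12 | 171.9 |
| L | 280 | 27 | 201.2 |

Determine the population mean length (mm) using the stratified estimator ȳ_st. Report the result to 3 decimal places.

ȳ_st ≈ 248.910

N = Σ N_h = 1010. Stratum weights W_h = N_h/N.
ȳ_st = (260·127.5 + 390·379.9 + 80·171.9 + 280·201.2) / 1010 = 248.90990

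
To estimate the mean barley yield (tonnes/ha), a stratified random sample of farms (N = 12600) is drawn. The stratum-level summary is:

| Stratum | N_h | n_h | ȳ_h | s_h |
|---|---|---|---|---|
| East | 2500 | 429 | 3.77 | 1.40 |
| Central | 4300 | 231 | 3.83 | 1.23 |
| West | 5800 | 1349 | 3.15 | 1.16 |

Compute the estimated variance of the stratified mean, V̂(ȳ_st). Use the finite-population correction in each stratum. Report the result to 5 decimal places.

V̂(ȳ_st) ≈ 0.00103

V̂(ȳ_st) = Σ W_h² (1 − n_h/N_h) s_h²/n_h, with W_h = N_h/N and N = 12600:
  stratum East: (2500/12600)²·(1 − 429/2500)·1.40²/429 = 0.000148997
  stratum Central: (4300/12600)²·(1 − 231/4300)·1.23²/231 = 0.000721794
  stratum West: (5800/12600)²·(1 − 1349/5800)·1.16²/1349 = 0.000162199
V̂(ȳ_st) = 0.00103299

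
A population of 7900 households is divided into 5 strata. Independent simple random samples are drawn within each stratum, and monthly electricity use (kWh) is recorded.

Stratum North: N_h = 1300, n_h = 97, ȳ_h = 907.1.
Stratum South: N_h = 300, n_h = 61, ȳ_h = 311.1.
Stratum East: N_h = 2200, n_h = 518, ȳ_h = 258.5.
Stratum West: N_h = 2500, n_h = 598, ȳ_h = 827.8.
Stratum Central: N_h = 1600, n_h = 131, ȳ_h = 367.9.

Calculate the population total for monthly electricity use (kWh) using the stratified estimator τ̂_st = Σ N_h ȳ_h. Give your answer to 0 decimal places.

τ̂_st ≈ 4499400

τ̂_st = Σ N_h ȳ_h = 1300·907.1 + 300·311.1 + 2200·258.5 + 2500·827.8 + 1600·367.9 = 4499400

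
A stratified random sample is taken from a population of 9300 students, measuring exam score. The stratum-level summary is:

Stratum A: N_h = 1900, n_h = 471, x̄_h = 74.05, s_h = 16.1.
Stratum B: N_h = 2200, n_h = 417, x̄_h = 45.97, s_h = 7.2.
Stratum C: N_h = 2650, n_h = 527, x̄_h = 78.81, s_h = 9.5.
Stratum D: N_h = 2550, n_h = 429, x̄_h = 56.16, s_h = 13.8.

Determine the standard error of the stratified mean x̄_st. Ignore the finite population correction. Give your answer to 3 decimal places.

SE(x̄_st) ≈ 0.278

V̂(x̄_st) = Σ W_h² s_h²/n_h, with W_h = N_h/N and N = 9300:
  stratum A: (1900/9300)²·16.1²/471 = 0.0229706
  stratum B: (2200/9300)²·7.2²/417 = 0.00695678
  stratum C: (2650/9300)²·9.5²/527 = 0.0139047
  stratum D: (2550/9300)²·13.8²/429 = 0.0333745
V̂(x̄_st) = 0.0772066
SE(x̄_st) = √0.0772066 = 0.277861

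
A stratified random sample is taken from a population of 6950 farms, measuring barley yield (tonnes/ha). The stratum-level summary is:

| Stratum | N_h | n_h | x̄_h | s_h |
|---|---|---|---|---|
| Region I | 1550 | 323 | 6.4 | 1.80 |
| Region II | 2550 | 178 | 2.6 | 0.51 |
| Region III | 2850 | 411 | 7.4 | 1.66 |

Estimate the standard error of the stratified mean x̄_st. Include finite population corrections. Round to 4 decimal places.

V̂(x̄_st) = Σ W_h² (1 − n_h/N_h) s_h²/n_h, with W_h = N_h/N and N = 6950:
  stratum Region I: (1550/6950)²·(1 − 323/1550)·1.80²/323 = 0.000394956
  stratum Region II: (2550/6950)²·(1 − 178/2550)·0.51²/178 = 0.000182981
  stratum Region III: (2850/6950)²·(1 − 411/2850)·1.66²/411 = 0.000964854
V̂(x̄_st) = 0.00154279
SE(x̄_st) = √0.00154279 = 0.0392784

SE(x̄_st) ≈ 0.0393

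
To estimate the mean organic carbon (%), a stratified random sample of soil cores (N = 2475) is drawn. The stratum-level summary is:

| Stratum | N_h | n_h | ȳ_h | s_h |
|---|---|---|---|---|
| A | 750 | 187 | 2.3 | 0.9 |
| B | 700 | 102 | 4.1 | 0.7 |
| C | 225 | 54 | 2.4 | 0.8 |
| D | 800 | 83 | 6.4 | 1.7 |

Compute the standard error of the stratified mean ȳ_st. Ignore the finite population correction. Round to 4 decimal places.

V̂(ȳ_st) = Σ W_h² s_h²/n_h, with W_h = N_h/N and N = 2475:
  stratum A: (750/2475)²·0.9²/187 = 0.000397755
  stratum B: (700/2475)²·0.7²/102 = 0.000384275
  stratum C: (225/2475)²·0.8²/54 = 9.79492e-05
  stratum D: (800/2475)²·1.7²/83 = 0.00363789
V̂(ȳ_st) = 0.00451787
SE(ȳ_st) = √0.00451787 = 0.0672151

SE(ȳ_st) ≈ 0.0672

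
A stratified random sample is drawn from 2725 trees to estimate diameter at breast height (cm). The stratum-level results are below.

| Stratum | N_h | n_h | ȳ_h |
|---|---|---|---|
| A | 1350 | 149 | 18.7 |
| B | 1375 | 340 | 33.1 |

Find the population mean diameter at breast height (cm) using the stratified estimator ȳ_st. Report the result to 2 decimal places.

N = Σ N_h = 2725. Stratum weights W_h = N_h/N.
ȳ_st = (1350·18.7 + 1375·33.1) / 2725 = 25.9661

ȳ_st ≈ 25.97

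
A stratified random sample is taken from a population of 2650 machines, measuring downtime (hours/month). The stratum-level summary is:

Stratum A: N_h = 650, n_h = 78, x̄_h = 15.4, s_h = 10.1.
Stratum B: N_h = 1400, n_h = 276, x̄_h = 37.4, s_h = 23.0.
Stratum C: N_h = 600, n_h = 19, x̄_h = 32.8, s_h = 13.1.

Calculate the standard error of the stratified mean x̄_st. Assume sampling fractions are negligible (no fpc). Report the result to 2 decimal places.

SE(x̄_st) ≈ 1.04

V̂(x̄_st) = Σ W_h² s_h²/n_h, with W_h = N_h/N and N = 2650:
  stratum A: (650/2650)²·10.1²/78 = 0.0786834
  stratum B: (1400/2650)²·23.0²/276 = 0.534947
  stratum C: (600/2650)²·13.1²/19 = 0.46302
V̂(x̄_st) = 1.07665
SE(x̄_st) = √1.07665 = 1.03762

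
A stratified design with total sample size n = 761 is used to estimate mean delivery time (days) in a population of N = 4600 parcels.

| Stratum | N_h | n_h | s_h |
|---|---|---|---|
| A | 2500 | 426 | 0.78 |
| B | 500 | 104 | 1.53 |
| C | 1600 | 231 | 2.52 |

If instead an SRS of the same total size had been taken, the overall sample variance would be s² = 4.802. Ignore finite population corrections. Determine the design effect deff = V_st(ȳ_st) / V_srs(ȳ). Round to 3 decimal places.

V̂(ȳ_st) = Σ W_h² s_h²/n_h, with W_h = N_h/N and N = 4600:
  stratum A: (2500/4600)²·0.78²/426 = 0.000421836
  stratum B: (500/4600)²·1.53²/104 = 0.000265934
  stratum C: (1600/4600)²·2.52²/231 = 0.00332593
V_st = 0.0040137
V_srs = s²/n = 4.802/761 = 0.00631012
deff = V_st / V_srs = 0.0040137/0.00631012 = 0.6361

deff ≈ 0.636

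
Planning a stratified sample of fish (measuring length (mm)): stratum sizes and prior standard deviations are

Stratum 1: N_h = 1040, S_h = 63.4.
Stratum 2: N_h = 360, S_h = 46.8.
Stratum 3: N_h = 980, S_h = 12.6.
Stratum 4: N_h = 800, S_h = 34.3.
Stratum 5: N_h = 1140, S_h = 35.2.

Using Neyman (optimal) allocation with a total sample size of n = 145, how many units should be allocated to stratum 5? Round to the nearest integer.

Neyman allocation: n_h = n · N_h S_h / Σ N_i S_i, with n = 145.
  stratum 1: N_h·S_h = 1040·63.4 = 65936.00
  stratum 2: N_h·S_h = 360·46.8 = 16848.00
  stratum 3: N_h·S_h = 980·12.6 = 12348.00
  stratum 4: N_h·S_h = 800·34.3 = 27440.00
  stratum 5: N_h·S_h = 1140·35.2 = 40128.00
Σ N_h S_h = 162700.00
n for stratum 5 = 145·40128.00/162700.00 = 35.763 → 36

36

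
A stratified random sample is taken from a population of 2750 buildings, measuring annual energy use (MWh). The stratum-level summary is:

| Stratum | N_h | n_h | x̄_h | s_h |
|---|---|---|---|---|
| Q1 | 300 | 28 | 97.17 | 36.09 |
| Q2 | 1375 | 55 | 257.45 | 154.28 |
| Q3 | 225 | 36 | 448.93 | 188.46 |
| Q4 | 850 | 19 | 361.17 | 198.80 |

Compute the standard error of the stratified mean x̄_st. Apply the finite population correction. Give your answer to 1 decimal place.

SE(x̄_st) ≈ 17.4

V̂(x̄_st) = Σ W_h² (1 − n_h/N_h) s_h²/n_h, with W_h = N_h/N and N = 2750:
  stratum Q1: (300/2750)²·(1 − 28/300)·36.09²/28 = 0.501927
  stratum Q2: (1375/2750)²·(1 − 55/1375)·154.28²/55 = 103.865
  stratum Q3: (225/2750)²·(1 − 36/225)·188.46²/36 = 5.54772
  stratum Q4: (850/2750)²·(1 − 19/850)·198.80²/19 = 194.283
V̂(x̄_st) = 304.197
SE(x̄_st) = √304.197 = 17.4412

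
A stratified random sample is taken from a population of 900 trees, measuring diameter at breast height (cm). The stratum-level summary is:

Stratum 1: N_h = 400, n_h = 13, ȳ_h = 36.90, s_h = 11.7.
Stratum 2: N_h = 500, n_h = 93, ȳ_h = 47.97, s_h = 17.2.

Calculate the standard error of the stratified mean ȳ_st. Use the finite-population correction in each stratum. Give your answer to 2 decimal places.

V̂(ȳ_st) = Σ W_h² (1 − n_h/N_h) s_h²/n_h, with W_h = N_h/N and N = 900:
  stratum 1: (400/900)²·(1 − 13/400)·11.7²/13 = 2.0124
  stratum 2: (500/900)²·(1 − 93/500)·17.2²/93 = 0.799196
V̂(ȳ_st) = 2.8116
SE(ȳ_st) = √2.8116 = 1.67678

SE(ȳ_st) ≈ 1.68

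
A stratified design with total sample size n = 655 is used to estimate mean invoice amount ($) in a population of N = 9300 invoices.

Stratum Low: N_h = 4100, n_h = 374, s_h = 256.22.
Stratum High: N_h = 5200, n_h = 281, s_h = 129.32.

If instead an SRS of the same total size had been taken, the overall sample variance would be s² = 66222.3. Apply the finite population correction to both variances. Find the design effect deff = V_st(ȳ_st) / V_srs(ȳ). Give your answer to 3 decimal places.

deff ≈ 0.517

V̂(ȳ_st) = Σ W_h² (1 − n_h/N_h) s_h²/n_h, with W_h = N_h/N and N = 9300:
  stratum Low: (4100/9300)²·(1 − 374/4100)·256.22²/374 = 31.0038
  stratum High: (5200/9300)²·(1 − 281/5200)·129.32²/281 = 17.6011
V_st = 48.6049
V_srs = (1 − 655/9300)·66222.3/655 = 93.9821
deff = V_st / V_srs = 48.6049/93.9821 = 0.5172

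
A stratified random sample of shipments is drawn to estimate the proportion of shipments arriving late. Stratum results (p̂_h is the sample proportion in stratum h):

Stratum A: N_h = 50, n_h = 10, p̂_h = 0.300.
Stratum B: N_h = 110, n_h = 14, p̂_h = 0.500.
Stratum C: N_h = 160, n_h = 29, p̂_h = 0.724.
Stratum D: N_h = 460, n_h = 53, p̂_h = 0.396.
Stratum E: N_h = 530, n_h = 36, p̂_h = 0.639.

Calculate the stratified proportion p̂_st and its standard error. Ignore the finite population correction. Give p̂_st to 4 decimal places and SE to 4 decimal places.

p̂_st ≈ 0.5394, SE ≈ 0.0438

N = 1310; stratum weights W_h = N_h/N.
p̂_st = Σ W_h p̂_h = (50·0.300 + 110·0.500 + 160·0.724 + 460·0.396 + 530·0.639)/1310 = 0.53944
V̂(p̂_st) = Σ W_h² p̂_h(1−p̂_h)/(n_h−1):
  stratum A: (50/1310)²·0.300·0.700/9 = 3.39918e-05
  stratum B: (110/1310)²·0.500·0.500/13 = 0.000135594
  stratum C: (160/1310)²·0.724·0.276/28 = 0.00010646
  stratum D: (460/1310)²·0.396·0.604/52 = 0.000567155
  stratum E: (530/1310)²·0.639·0.361/35 = 0.00107882
V̂(p̂_st) = 0.00192202; SE = √V̂ = 0.0438409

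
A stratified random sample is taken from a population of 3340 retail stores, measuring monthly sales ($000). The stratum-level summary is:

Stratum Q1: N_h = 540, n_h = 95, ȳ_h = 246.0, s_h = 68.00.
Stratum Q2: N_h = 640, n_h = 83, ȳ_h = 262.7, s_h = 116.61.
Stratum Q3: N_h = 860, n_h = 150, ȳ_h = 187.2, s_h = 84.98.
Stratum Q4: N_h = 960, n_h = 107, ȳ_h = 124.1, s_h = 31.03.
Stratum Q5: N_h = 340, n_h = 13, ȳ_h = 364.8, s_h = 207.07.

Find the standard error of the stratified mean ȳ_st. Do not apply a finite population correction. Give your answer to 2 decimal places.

V̂(ȳ_st) = Σ W_h² s_h²/n_h, with W_h = N_h/N and N = 3340:
  stratum Q1: (540/3340)²·68.00²/95 = 1.2723
  stratum Q2: (640/3340)²·116.61²/83 = 6.01534
  stratum Q3: (860/3340)²·84.98²/150 = 3.19188
  stratum Q4: (960/3340)²·31.03²/107 = 0.743412
  stratum Q5: (340/3340)²·207.07²/13 = 34.1787
V̂(ȳ_st) = 45.4017
SE(ȳ_st) = √45.4017 = 6.73808

SE(ȳ_st) ≈ 6.74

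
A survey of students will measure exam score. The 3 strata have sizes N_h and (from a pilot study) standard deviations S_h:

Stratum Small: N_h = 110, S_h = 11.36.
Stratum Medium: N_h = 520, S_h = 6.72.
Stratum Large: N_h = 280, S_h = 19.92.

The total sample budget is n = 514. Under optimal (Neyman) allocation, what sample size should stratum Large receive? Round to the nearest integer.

Neyman allocation: n_h = n · N_h S_h / Σ N_i S_i, with n = 514.
  stratum Small: N_h·S_h = 110·11.36 = 1249.60
  stratum Medium: N_h·S_h = 520·6.72 = 3494.40
  stratum Large: N_h·S_h = 280·19.92 = 5577.60
Σ N_h S_h = 10321.60
n for stratum Large = 514·5577.60/10321.60 = 277.756 → 278

278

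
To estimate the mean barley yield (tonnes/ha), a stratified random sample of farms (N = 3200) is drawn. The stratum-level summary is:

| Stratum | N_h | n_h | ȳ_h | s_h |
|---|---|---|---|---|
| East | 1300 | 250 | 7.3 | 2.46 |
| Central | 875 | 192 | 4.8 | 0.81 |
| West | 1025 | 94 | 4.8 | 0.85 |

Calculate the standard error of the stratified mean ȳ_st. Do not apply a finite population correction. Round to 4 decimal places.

SE(ȳ_st) ≈ 0.0710

V̂(ȳ_st) = Σ W_h² s_h²/n_h, with W_h = N_h/N and N = 3200:
  stratum East: (1300/3200)²·2.46²/250 = 0.003995
  stratum Central: (875/3200)²·0.81²/192 = 0.000255497
  stratum West: (1025/3200)²·0.85²/94 = 0.000788602
V̂(ȳ_st) = 0.0050391
SE(ȳ_st) = √0.0050391 = 0.0709866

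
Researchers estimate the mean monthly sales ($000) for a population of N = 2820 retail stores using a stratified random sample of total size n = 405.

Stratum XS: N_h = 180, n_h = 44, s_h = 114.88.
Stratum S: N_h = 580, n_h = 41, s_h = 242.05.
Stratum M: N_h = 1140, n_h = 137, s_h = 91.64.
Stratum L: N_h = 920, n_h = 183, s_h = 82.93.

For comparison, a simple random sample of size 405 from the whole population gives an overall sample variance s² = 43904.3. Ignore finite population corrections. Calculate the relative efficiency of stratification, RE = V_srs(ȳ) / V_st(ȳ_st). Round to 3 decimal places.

RE ≈ 1.432

V̂(ȳ_st) = Σ W_h² s_h²/n_h, with W_h = N_h/N and N = 2820:
  stratum XS: (180/2820)²·114.88²/44 = 1.22203
  stratum S: (580/2820)²·242.05²/41 = 60.4483
  stratum M: (1140/2820)²·91.64²/137 = 10.0175
  stratum L: (920/2820)²·82.93²/183 = 3.99991
V_st = 75.6878
V_srs = s²/n = 43904.3/405 = 108.406
Relative efficiency = V_srs / V_st = 108.406/75.6878 = 1.4323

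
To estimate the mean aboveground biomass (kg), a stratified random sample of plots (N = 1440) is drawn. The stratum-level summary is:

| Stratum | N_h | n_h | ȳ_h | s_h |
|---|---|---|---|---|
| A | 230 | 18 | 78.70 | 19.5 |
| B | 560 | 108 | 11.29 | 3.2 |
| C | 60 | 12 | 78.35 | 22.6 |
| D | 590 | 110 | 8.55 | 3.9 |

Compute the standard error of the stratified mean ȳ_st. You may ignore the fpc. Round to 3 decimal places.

SE(ȳ_st) ≈ 0.806

V̂(ȳ_st) = Σ W_h² s_h²/n_h, with W_h = N_h/N and N = 1440:
  stratum A: (230/1440)²·19.5²/18 = 0.538924
  stratum B: (560/1440)²·3.2²/108 = 0.0143393
  stratum C: (60/1440)²·22.6²/12 = 0.0738947
  stratum D: (590/1440)²·3.9²/110 = 0.0232122
V̂(ȳ_st) = 0.65037
SE(ȳ_st) = √0.65037 = 0.806455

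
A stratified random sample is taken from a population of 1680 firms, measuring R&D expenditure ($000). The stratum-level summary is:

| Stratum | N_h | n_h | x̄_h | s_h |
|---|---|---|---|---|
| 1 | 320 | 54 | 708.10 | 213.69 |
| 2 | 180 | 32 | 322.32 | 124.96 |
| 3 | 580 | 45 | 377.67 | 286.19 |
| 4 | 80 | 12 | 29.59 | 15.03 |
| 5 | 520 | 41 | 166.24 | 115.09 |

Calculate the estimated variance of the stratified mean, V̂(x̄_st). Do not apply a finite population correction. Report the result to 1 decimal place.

V̂(x̄_st) = Σ W_h² s_h²/n_h, with W_h = N_h/N and N = 1680:
  stratum 1: (320/1680)²·213.69²/54 = 30.68
  stratum 2: (180/1680)²·124.96²/32 = 5.60168
  stratum 3: (580/1680)²·286.19²/45 = 216.937
  stratum 4: (80/1680)²·15.03²/12 = 0.0426872
  stratum 5: (520/1680)²·115.09²/41 = 30.9513
V̂(x̄_st) = 284.213

V̂(x̄_st) ≈ 284.2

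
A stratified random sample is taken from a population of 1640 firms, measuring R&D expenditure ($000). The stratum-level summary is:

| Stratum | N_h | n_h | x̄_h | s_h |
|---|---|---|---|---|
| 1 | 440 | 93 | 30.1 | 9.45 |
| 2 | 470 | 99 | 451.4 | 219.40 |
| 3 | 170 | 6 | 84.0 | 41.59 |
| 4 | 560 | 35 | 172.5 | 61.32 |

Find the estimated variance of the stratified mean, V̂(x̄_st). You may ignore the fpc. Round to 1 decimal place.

V̂(x̄_st) ≈ 55.6

V̂(x̄_st) = Σ W_h² s_h²/n_h, with W_h = N_h/N and N = 1640:
  stratum 1: (440/1640)²·9.45²/93 = 0.0691191
  stratum 2: (470/1640)²·219.40²/99 = 39.9343
  stratum 3: (170/1640)²·41.59²/6 = 3.09768
  stratum 4: (560/1640)²·61.32²/35 = 12.5264
V̂(x̄_st) = 55.6275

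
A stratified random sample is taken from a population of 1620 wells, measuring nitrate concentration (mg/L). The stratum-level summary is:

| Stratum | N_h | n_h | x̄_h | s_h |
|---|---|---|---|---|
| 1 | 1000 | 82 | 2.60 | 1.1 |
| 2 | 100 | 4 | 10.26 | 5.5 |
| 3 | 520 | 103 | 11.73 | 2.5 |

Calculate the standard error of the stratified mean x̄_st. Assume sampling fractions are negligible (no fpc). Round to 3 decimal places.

SE(x̄_st) ≈ 0.202

V̂(x̄_st) = Σ W_h² s_h²/n_h, with W_h = N_h/N and N = 1620:
  stratum 1: (1000/1620)²·1.1²/82 = 0.00562266
  stratum 2: (100/1620)²·5.5²/4 = 0.0288161
  stratum 3: (520/1620)²·2.5²/103 = 0.00625201
V̂(x̄_st) = 0.0406908
SE(x̄_st) = √0.0406908 = 0.20172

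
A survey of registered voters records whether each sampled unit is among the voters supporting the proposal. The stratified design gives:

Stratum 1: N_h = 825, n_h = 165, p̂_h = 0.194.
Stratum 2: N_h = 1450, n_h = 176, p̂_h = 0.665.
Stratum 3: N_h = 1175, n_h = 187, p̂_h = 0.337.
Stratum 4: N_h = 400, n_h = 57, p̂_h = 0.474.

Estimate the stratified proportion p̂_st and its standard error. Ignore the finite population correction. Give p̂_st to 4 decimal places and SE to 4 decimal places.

N = 3850; stratum weights W_h = N_h/N.
p̂_st = Σ W_h p̂_h = (825·0.194 + 1450·0.665 + 1175·0.337 + 400·0.474)/3850 = 0.44412
V̂(p̂_st) = Σ W_h² p̂_h(1−p̂_h)/(n_h−1):
  stratum 1: (825/3850)²·0.194·0.806/164 = 4.37804e-05
  stratum 2: (1450/3850)²·0.665·0.335/175 = 0.000180569
  stratum 3: (1175/3850)²·0.337·0.663/186 = 0.000111888
  stratum 4: (400/3850)²·0.474·0.526/56 = 4.8059e-05
V̂(p̂_st) = 0.000384297; SE = √V̂ = 0.0196035

p̂_st ≈ 0.4441, SE ≈ 0.0196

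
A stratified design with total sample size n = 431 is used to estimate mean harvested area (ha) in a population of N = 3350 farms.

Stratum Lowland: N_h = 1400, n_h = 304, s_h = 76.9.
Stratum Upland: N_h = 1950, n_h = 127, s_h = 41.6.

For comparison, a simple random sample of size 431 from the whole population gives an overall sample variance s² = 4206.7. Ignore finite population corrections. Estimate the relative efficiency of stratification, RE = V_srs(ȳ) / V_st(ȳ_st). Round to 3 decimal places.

RE ≈ 1.218

V̂(ȳ_st) = Σ W_h² s_h²/n_h, with W_h = N_h/N and N = 3350:
  stratum Lowland: (1400/3350)²·76.9²/304 = 3.39739
  stratum Upland: (1950/3350)²·41.6²/127 = 4.61703
V_st = 8.01442
V_srs = s²/n = 4206.7/431 = 9.76032
Relative efficiency = V_srs / V_st = 9.76032/8.01442 = 1.2178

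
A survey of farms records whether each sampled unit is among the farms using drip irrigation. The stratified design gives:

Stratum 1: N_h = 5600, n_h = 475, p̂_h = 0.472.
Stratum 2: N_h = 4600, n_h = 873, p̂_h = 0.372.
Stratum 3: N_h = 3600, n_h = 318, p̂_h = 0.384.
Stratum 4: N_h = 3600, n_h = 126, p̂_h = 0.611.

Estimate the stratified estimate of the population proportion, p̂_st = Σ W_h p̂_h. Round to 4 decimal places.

N = 17400; stratum weights W_h = N_h/N.
p̂_st = Σ W_h p̂_h = (5600·0.472 + 4600·0.372 + 3600·0.384 + 3600·0.611)/17400 = 0.45611

p̂_st ≈ 0.4561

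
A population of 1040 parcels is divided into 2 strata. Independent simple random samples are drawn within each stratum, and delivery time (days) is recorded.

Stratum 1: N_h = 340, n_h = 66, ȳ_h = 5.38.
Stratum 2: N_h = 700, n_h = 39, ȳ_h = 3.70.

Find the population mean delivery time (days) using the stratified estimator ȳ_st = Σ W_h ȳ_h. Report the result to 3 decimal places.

ȳ_st ≈ 4.249

N = Σ N_h = 1040. Stratum weights W_h = N_h/N.
ȳ_st = (340·5.38 + 700·3.70) / 1040 = 4.24923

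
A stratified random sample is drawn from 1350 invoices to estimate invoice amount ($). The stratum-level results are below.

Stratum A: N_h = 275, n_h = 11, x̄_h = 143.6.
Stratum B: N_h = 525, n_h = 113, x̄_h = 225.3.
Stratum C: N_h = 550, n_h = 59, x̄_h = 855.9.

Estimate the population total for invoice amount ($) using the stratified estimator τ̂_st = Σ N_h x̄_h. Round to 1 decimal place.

τ̂_st = Σ N_h x̄_h = 275·143.6 + 525·225.3 + 550·855.9 = 628517.5

τ̂_st ≈ 628517.5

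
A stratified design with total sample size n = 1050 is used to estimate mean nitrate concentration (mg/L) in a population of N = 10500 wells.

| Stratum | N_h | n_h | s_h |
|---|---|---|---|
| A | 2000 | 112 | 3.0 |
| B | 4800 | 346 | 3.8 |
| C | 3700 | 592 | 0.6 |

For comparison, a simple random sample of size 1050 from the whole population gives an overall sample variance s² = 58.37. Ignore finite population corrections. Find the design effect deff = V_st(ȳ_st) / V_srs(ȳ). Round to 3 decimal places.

V̂(ȳ_st) = Σ W_h² s_h²/n_h, with W_h = N_h/N and N = 10500:
  stratum A: (2000/10500)²·3.0²/112 = 0.00291545
  stratum B: (4800/10500)²·3.8²/346 = 0.00872158
  stratum C: (3700/10500)²·0.6²/592 = 7.55102e-05
V_st = 0.0117125
V_srs = s²/n = 58.37/1050 = 0.0555905
deff = V_st / V_srs = 0.0117125/0.0555905 = 0.2107

deff ≈ 0.211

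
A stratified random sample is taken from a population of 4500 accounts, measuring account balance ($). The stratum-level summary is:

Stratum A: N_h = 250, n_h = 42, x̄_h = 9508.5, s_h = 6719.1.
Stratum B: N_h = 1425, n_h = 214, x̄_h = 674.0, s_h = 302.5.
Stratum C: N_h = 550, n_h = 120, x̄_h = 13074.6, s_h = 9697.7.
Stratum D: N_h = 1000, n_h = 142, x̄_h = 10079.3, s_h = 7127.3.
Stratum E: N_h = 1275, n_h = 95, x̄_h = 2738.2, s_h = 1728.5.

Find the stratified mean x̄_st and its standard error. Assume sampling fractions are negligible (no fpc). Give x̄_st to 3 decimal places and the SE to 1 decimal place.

x̄_st = Σ W_h x̄_h = (250·9508.5 + 1425·674.0 + 550·13074.6 + 1000·10079.3 + 1275·2738.2)/4500 = 5355.35778
V̂(x̄_st) = Σ W_h² s_h²/n_h, with W_h = N_h/N and N = 4500:
  stratum A: (250/4500)²·6719.1²/42 = 3317.63
  stratum B: (1425/4500)²·302.5²/214 = 42.8787
  stratum C: (550/4500)²·9697.7²/120 = 11707.3
  stratum D: (1000/4500)²·7127.3²/142 = 17665.9
  stratum E: (1275/4500)²·1728.5²/95 = 2524.7
V̂(x̄_st) = 35258.4
SE(x̄_st) = √35258.4 = 187.772

x̄_st ≈ 5355.358, SE ≈ 187.8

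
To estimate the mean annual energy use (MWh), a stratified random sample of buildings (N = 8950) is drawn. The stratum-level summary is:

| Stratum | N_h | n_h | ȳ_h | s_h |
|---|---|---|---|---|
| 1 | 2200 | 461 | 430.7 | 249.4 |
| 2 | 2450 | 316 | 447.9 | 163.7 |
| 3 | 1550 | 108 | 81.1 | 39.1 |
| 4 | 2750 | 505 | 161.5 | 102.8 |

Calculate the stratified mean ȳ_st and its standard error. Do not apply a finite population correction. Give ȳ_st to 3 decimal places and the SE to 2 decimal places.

ȳ_st ≈ 292.148, SE ≈ 4.11

ȳ_st = Σ W_h ȳ_h = (2200·430.7 + 2450·447.9 + 1550·81.1 + 2750·161.5)/8950 = 292.14804
V̂(ȳ_st) = Σ W_h² s_h²/n_h, with W_h = N_h/N and N = 8950:
  stratum 1: (2200/8950)²·249.4²/461 = 8.15251
  stratum 2: (2450/8950)²·163.7²/316 = 6.35472
  stratum 3: (1550/8950)²·39.1²/108 = 0.424568
  stratum 4: (2750/8950)²·102.8²/505 = 1.97567
V̂(ȳ_st) = 16.9075
SE(ȳ_st) = √16.9075 = 4.11187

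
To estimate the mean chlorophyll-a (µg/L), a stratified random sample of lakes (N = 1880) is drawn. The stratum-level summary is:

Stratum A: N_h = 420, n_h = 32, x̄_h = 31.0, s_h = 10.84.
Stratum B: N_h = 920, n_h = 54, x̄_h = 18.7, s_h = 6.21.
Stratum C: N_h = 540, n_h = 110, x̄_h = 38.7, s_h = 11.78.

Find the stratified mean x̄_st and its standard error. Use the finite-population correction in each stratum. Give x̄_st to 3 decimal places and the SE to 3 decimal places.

x̄_st = Σ W_h x̄_h = (420·31.0 + 920·18.7 + 540·38.7)/1880 = 27.19255
V̂(x̄_st) = Σ W_h² (1 − n_h/N_h) s_h²/n_h, with W_h = N_h/N and N = 1880:
  stratum A: (420/1880)²·(1 − 32/420)·10.84²/32 = 0.169307
  stratum B: (920/1880)²·(1 − 54/920)·6.21²/54 = 0.160983
  stratum C: (540/1880)²·(1 − 110/540)·11.78²/110 = 0.082879
V̂(x̄_st) = 0.413168
SE(x̄_st) = √0.413168 = 0.642782

x̄_st ≈ 27.193, SE ≈ 0.643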